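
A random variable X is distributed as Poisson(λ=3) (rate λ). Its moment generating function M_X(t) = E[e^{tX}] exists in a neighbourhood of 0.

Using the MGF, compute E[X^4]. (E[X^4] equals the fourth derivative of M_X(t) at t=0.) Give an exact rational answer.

M_X(t) = e^(3*e^(t) - 3)
D^4[M](t) = (81*e^(4*t)*e^(3*e^(t)) + 162*e^(3*t)*e^(3*e^(t)) + 63*e^(2*t)*e^(3*e^(t)) + 3*e^(t)*e^(3*e^(t)))*e^(-3)

E[X^4] = D^4[M](0) = 309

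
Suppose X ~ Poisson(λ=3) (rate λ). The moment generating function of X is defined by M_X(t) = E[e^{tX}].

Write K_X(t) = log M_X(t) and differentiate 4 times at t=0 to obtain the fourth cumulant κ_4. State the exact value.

κ_4 = D^4[K](0) = 3

M_X(t) = e^(3*e^(t) - 3)
K_X(t) = log M_X(t) = 3*e^(t) - 3
D^4[K](t) = 3*e^(t)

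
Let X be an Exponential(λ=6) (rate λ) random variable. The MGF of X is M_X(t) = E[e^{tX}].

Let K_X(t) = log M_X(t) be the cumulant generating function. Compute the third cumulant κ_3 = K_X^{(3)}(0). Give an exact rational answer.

M_X(t) = 6/(6 - t)
K_X(t) = log M_X(t) = -log(6 - t) + log(6)
dK/dt = -1/(t - 6)
d^2K/dt^2 = 1/(t^2 - 12*t + 36)
d^3K/dt^3 = -2/(t^3 - 18*t^2 + 108*t - 216)

κ_3 = d^3K/dt^3 |_{t=0} = 1/108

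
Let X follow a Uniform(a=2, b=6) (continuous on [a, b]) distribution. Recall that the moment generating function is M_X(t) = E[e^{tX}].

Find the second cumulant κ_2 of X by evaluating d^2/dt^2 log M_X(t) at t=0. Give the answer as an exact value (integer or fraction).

M_X(t) = (e^(6*t) - e^(2*t))/(4*t)
K_X(t) = log M_X(t) = -log(t) + log(e^(6*t) - e^(2*t)) - 2*log(2)
dK/dt = (6*t*e^(4*t) - 2*t - e^(4*t) + 1)/(t*e^(4*t) - t)
d^2K/dt^2 = (-16*t^2*e^(4*t) + e^(8*t) - 2*e^(4*t) + 1)/(t^2*e^(8*t) - 2*t^2*e^(4*t) + t^2)

κ_2 = d^2K/dt^2 |_{t=0} = 4/3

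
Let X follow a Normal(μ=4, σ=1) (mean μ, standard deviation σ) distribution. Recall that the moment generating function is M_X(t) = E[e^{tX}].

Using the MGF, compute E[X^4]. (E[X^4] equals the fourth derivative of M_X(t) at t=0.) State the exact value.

M_X(t) = e^(t^2/2 + 4*t)
M′(t) = t*e^(4*t)*e^(t^2/2) + 4*e^(4*t)*e^(t^2/2)
M′′(t) = t^2*e^(4*t)*e^(t^2/2) + 8*t*e^(4*t)*e^(t^2/2) + 17*e^(4*t)*e^(t^2/2)
M′′′(t) = t^3*e^(4*t)*e^(t^2/2) + 12*t^2*e^(4*t)*e^(t^2/2) + 51*t*e^(4*t)*e^(t^2/2) + 76*e^(4*t)*e^(t^2/2)
M′′′′(t) = t^4*e^(4*t)*e^(t^2/2) + 16*t^3*e^(4*t)*e^(t^2/2) + 102*t^2*e^(4*t)*e^(t^2/2) + 304*t*e^(4*t)*e^(t^2/2) + 355*e^(4*t)*e^(t^2/2)

E[X^4] = M′′′′(0) = 355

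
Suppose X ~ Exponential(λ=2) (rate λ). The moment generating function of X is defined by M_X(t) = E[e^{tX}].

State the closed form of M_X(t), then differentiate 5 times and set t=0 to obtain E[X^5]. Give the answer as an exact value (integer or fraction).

M_X(t) = 2/(2 - t)
D^5[M](t) = 240/(t^6 - 12*t^5 + 60*t^4 - 160*t^3 + 240*t^2 - 192*t + 64)

E[X^5] = D^5[M](0) = 15/4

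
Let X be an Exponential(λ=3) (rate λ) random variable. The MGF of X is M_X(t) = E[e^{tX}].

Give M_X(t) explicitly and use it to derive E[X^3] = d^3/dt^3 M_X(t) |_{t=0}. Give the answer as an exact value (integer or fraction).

E[X^3] = d^3M/dt^3 |_{t=0} = 2/9

M_X(t) = 3/(3 - t)
dM/dt = 3/(t^2 - 6*t + 9)
d^2M/dt^2 = -6/(t^3 - 9*t^2 + 27*t - 27)
d^3M/dt^3 = 18/(t^4 - 12*t^3 + 54*t^2 - 108*t + 81)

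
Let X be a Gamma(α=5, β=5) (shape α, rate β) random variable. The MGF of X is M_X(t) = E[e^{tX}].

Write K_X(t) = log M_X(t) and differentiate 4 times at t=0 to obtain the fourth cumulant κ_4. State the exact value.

κ_4 = K^(4)(0) = 6/125

M_X(t) = 3125/(5 - t)^5
K_X(t) = log M_X(t) = -5*log(5 - t) + 5*log(5)
K^(4)(t) = 30/(t^4 - 20*t^3 + 150*t^2 - 500*t + 625)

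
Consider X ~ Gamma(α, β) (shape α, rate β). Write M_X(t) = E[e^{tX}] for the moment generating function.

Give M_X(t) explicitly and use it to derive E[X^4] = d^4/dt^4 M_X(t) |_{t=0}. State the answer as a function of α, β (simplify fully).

E[X^4] = M′′′′(0) = α*(α^3 + 6*α^2 + 11*α + 6)/β^4

M_X(t) = (β/(β - t))^α
M′(t) = -α*β^α*(1/(β - t))^α/(-β + t)
M′′(t) = (α^2*β^α*(1/(β - t))^α + α*β^α*(1/(β - t))^α)/(β^2 - 2*β*t + t^2)
M′′′(t) = (-α^3*β^α*(1/(β - t))^α - 3*α^2*β^α*(1/(β - t))^α - 2*α*β^α*(1/(β - t))^α)/(-β^3 + 3*β^2*t - 3*β*t^2 + t^3)
M′′′′(t) = (α^4*β^α*(1/(β - t))^α + 6*α^3*β^α*(1/(β - t))^α + 11*α^2*β^α*(1/(β - t))^α + 6*α*β^α*(1/(β - t))^α)/(β^4 - 4*β^3*t + 6*β^2*t^2 - 4*β*t^3 + t^4)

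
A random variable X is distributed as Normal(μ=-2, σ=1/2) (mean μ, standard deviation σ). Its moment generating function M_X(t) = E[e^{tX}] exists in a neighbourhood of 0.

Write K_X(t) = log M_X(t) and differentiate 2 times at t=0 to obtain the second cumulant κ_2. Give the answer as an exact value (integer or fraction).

κ_2 = K^(2)(0) = 1/4

M_X(t) = e^(t^2/8 - 2*t)
K_X(t) = log M_X(t) = t^2/8 - 2*t
K^(2)(t) = 1/4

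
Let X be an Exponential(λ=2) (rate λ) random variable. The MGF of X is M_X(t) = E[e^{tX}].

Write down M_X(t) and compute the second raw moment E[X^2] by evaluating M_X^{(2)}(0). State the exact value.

M_X(t) = 2/(2 - t)
M^(2)(t) = -4/(t^3 - 6*t^2 + 12*t - 8)

E[X^2] = M^(2)(0) = 1/2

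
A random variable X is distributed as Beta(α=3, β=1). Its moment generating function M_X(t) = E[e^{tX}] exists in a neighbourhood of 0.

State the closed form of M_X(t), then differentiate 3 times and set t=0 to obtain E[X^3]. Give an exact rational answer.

E[X^3] = M′′′(0) = 1/2

M_X(t) = ₁F₁(3; 4; t)
M′(t) = 3*₁F₁(4; 5; t)/4
M′′(t) = 3*₁F₁(5; 6; t)/5
M′′′(t) = ₁F₁(6; 7; t)/2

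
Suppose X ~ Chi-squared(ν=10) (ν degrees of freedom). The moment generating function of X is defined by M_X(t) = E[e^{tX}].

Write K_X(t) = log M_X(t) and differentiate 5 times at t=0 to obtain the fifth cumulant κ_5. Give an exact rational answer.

M_X(t) = (1 - 2*t)^(-5)
K_X(t) = log M_X(t) = -5*log(1 - 2*t)
K^(5)(t) = -3840/(32*t^5 - 80*t^4 + 80*t^3 - 40*t^2 + 10*t - 1)

κ_5 = K^(5)(0) = 3840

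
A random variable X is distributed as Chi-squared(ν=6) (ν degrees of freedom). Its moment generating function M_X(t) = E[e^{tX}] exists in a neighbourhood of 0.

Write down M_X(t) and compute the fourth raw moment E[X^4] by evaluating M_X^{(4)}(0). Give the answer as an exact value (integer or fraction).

E[X^4] = M′′′′(0) = 5760

M_X(t) = (1 - 2*t)^(-3)
M′(t) = 6/(16*t^4 - 32*t^3 + 24*t^2 - 8*t + 1)
M′′(t) = -48/(32*t^5 - 80*t^4 + 80*t^3 - 40*t^2 + 10*t - 1)
M′′′(t) = 480/(64*t^6 - 192*t^5 + 240*t^4 - 160*t^3 + 60*t^2 - 12*t + 1)
M′′′′(t) = -5760/(128*t^7 - 448*t^6 + 672*t^5 - 560*t^4 + 280*t^3 - 84*t^2 + 14*t - 1)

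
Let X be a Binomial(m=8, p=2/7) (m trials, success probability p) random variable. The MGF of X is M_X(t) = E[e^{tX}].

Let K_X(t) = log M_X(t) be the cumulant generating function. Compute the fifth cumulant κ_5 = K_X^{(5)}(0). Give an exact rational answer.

M_X(t) = (2*e^(t)/7 + 5/7)^8
K_X(t) = log M_X(t) = 8*log(2*e^(t)/7 + 5/7)
dK/dt = 16*e^(t)/(2*e^(t) + 5)
d^2K/dt^2 = 80*e^(t)/(4*e^(2*t) + 20*e^(t) + 25)
d^3K/dt^3 = (-160*e^(2*t) + 400*e^(t))/(8*e^(3*t) + 60*e^(2*t) + 150*e^(t) + 125)
d^4K/dt^4 = (320*e^(3*t) - 3200*e^(2*t) + 2000*e^(t))/(16*e^(4*t) + 160*e^(3*t) + 600*e^(2*t) + 1000*e^(t) + 625)
d^5K/dt^5 = (-640*e^(4*t) + 17600*e^(3*t) - 44000*e^(2*t) + 10000*e^(t))/(32*e^(5*t) + 400*e^(4*t) + 2000*e^(3*t) + 5000*e^(2*t) + 6250*e^(t) + 3125)

κ_5 = d^5K/dt^5 |_{t=0} = -17040/16807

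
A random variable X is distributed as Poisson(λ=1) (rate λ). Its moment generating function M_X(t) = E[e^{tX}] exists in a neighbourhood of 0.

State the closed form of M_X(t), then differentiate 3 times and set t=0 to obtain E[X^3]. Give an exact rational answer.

E[X^3] = M^(3)(0) = 5

M_X(t) = e^(e^(t) - 1)
M^(3)(t) = (e^(3*t)*e^(e^(t)) + 3*e^(2*t)*e^(e^(t)) + e^(t)*e^(e^(t)))*e^(-1)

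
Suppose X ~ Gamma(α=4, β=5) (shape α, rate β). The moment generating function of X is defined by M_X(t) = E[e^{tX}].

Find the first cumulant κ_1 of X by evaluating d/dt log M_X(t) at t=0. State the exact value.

κ_1 = D[K](0) = 4/5

M_X(t) = 625/(5 - t)^4
K_X(t) = log M_X(t) = -4*log(5 - t) + 4*log(5)
D[K](t) = -4/(t - 5)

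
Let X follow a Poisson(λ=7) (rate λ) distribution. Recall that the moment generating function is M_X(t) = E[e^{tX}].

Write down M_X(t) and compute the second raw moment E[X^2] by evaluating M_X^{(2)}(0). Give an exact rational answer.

E[X^2] = M′′(0) = 56

M_X(t) = e^(7*e^(t) - 7)
M′(t) = 7*e^(-7)*e^(t)*e^(7*e^(t))
M′′(t) = (49*e^(2*t)*e^(7*e^(t)) + 7*e^(t)*e^(7*e^(t)))*e^(-7)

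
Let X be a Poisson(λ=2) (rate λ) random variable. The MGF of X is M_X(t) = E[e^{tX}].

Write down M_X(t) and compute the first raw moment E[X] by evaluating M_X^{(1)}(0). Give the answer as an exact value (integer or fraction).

M_X(t) = e^(2*e^(t) - 2)
D[M](t) = 2*e^(-2)*e^(t)*e^(2*e^(t))

E[X] = D[M](0) = 2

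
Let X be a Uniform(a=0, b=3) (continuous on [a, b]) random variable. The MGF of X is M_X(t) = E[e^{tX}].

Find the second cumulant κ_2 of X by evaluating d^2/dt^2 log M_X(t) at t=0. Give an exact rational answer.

κ_2 = K^(2)(0) = 3/4

M_X(t) = (e^(3*t) - 1)/(3*t)
K_X(t) = log M_X(t) = -log(t) + log(e^(3*t) - 1) - log(3)
K^(2)(t) = (-9*t^2*e^(3*t) + e^(6*t) - 2*e^(3*t) + 1)/(t^2*e^(6*t) - 2*t^2*e^(3*t) + t^2)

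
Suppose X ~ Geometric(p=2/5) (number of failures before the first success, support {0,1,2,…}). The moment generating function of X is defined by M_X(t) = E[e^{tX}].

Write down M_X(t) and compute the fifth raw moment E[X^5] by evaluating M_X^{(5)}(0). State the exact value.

M_X(t) = 2/(5*(1 - 3*e^(t)/5))
dM/dt = 6*e^(t)/(9*e^(2*t) - 30*e^(t) + 25)
d^2M/dt^2 = (-18*e^(2*t) - 30*e^(t))/(27*e^(3*t) - 135*e^(2*t) + 225*e^(t) - 125)
d^3M/dt^3 = (54*e^(3*t) + 360*e^(2*t) + 150*e^(t))/(81*e^(4*t) - 540*e^(3*t) + 1350*e^(2*t) - 1500*e^(t) + 625)
d^4M/dt^4 = (-162*e^(4*t) - 2970*e^(3*t) - 4950*e^(2*t) - 750*e^(t))/(243*e^(5*t) - 2025*e^(4*t) + 6750*e^(3*t) - 11250*e^(2*t) + 9375*e^(t) - 3125)

E[X^5] = d^5M/dt^5 |_{t=0} = 5403/2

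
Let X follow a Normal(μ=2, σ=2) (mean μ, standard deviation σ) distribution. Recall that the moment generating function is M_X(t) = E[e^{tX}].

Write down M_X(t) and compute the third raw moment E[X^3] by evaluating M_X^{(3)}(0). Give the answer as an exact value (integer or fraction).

E[X^3] = D^3[M](0) = 32

M_X(t) = e^(2*t^2 + 2*t)
D^3[M](t) = 64*t^3*e^(2*t)*e^(2*t^2) + 96*t^2*e^(2*t)*e^(2*t^2) + 96*t*e^(2*t)*e^(2*t^2) + 32*e^(2*t)*e^(2*t^2)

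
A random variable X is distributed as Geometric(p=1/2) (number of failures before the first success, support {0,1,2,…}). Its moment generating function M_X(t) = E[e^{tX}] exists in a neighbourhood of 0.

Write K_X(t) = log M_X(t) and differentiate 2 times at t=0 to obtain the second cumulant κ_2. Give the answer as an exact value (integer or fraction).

κ_2 = D^2[K](0) = 2

M_X(t) = 1/(2*(1 - e^(t)/2))
K_X(t) = log M_X(t) = -log(1 - e^(t)/2) - log(2)
D^2[K](t) = 2*e^(t)/(e^(2*t) - 4*e^(t) + 4)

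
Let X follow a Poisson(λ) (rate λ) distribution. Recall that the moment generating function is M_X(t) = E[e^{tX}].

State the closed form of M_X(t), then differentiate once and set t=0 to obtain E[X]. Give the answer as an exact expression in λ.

E[X] = D[M](0) = λ

M_X(t) = e^(λ*(e^(t) - 1))
D[M](t) = λ*e^(-λ)*e^(t)*e^(λ*e^(t))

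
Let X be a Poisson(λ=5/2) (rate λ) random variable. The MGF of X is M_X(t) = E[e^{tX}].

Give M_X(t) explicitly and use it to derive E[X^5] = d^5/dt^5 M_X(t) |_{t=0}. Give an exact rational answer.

M_X(t) = e^(5*e^(t)/2 - 5/2)
dM/dt = 5*e^(-5/2)*e^(t)*e^(5*e^(t)/2)/2
d^2M/dt^2 = (25*e^(2*t)*e^(5*e^(t)/2) + 10*e^(t)*e^(5*e^(t)/2))*e^(-5/2)/4
d^3M/dt^3 = (125*e^(3*t)*e^(5*e^(t)/2) + 150*e^(2*t)*e^(5*e^(t)/2) + 20*e^(t)*e^(5*e^(t)/2))*e^(-5/2)/8
d^4M/dt^4 = (625*e^(4*t)*e^(5*e^(t)/2) + 1500*e^(3*t)*e^(5*e^(t)/2) + 700*e^(2*t)*e^(5*e^(t)/2) + 40*e^(t)*e^(5*e^(t)/2))*e^(-5/2)/16
d^5M/dt^5 = (3125*e^(5*t)*e^(5*e^(t)/2) + 12500*e^(4*t)*e^(5*e^(t)/2) + 12500*e^(3*t)*e^(5*e^(t)/2) + 3000*e^(2*t)*e^(5*e^(t)/2) + 80*e^(t)*e^(5*e^(t)/2))*e^(-5/2)/32

E[X^5] = d^5M/dt^5 |_{t=0} = 31205/32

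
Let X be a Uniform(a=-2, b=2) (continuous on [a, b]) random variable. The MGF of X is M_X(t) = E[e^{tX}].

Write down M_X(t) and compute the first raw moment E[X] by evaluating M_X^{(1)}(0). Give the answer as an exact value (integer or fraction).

E[X] = M^(1)(0) = 0

M_X(t) = (e^(2*t) - e^(-2*t))/(4*t)
M^(1)(t) = (2*t*e^(4*t) + 2*t - e^(4*t) + 1)*e^(-2*t)/(4*t^2)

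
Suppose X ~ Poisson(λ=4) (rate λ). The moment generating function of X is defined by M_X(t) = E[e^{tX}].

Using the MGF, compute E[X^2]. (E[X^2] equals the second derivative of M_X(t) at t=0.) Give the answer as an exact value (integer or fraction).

M_X(t) = e^(4*e^(t) - 4)
D^2[M](t) = (16*e^(2*t)*e^(4*e^(t)) + 4*e^(t)*e^(4*e^(t)))*e^(-4)

E[X^2] = D^2[M](0) = 20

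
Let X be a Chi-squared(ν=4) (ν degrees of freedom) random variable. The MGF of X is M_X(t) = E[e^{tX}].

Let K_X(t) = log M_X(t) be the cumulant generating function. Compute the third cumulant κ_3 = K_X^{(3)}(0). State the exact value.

M_X(t) = (1 - 2*t)^(-2)
K_X(t) = log M_X(t) = -2*log(1 - 2*t)
K^(3)(t) = -32/(8*t^3 - 12*t^2 + 6*t - 1)

κ_3 = K^(3)(0) = 32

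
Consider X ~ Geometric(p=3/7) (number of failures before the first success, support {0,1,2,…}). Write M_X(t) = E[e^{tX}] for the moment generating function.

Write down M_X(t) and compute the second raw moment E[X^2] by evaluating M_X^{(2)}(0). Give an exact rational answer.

E[X^2] = D^2[M](0) = 44/9

M_X(t) = 3/(7*(1 - 4*e^(t)/7))
D^2[M](t) = (-48*e^(2*t) - 84*e^(t))/(64*e^(3*t) - 336*e^(2*t) + 588*e^(t) - 343)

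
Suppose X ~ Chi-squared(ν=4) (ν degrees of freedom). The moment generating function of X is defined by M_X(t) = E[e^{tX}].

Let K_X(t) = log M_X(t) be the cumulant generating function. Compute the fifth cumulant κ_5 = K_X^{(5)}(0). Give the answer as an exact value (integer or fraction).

M_X(t) = (1 - 2*t)^(-2)
K_X(t) = log M_X(t) = -2*log(1 - 2*t)
K^(5)(t) = -1536/(32*t^5 - 80*t^4 + 80*t^3 - 40*t^2 + 10*t - 1)

κ_5 = K^(5)(0) = 1536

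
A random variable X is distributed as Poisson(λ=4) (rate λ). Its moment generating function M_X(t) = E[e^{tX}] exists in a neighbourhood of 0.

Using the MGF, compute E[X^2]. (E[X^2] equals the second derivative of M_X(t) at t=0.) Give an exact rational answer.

M_X(t) = e^(4*e^(t) - 4)
D^2[M](t) = (16*e^(2*t)*e^(4*e^(t)) + 4*e^(t)*e^(4*e^(t)))*e^(-4)

E[X^2] = D^2[M](0) = 20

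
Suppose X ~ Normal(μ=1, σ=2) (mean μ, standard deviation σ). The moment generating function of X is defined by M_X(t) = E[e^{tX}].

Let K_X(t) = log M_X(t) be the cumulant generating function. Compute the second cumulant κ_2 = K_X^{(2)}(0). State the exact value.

M_X(t) = e^(2*t^2 + t)
K_X(t) = log M_X(t) = 2*t^2 + t
K′(t) = 4*t + 1
K′′(t) = 4

κ_2 = K′′(0) = 4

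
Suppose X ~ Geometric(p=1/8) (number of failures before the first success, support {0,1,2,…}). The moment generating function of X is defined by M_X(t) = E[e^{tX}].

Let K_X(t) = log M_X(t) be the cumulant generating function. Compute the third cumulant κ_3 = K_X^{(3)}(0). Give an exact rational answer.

M_X(t) = 1/(8*(1 - 7*e^(t)/8))
K_X(t) = log M_X(t) = -log(1 - 7*e^(t)/8) - 3*log(2)
dK/dt = -7*e^(t)/(7*e^(t) - 8)
d^2K/dt^2 = 56*e^(t)/(49*e^(2*t) - 112*e^(t) + 64)
d^3K/dt^3 = (-392*e^(2*t) - 448*e^(t))/(343*e^(3*t) - 1176*e^(2*t) + 1344*e^(t) - 512)

κ_3 = d^3K/dt^3 |_{t=0} = 840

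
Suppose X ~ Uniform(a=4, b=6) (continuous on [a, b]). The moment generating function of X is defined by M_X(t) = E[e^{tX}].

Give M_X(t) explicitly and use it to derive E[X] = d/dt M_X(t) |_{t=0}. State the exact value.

M_X(t) = (e^(6*t) - e^(4*t))/(2*t)
M^(1)(t) = (6*t*e^(6*t) - 4*t*e^(4*t) - e^(6*t) + e^(4*t))/(2*t^2)

E[X] = M^(1)(0) = 5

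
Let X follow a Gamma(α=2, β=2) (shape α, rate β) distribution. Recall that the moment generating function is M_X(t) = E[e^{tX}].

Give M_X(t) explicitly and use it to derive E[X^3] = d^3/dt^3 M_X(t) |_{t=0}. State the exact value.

E[X^3] = D^3[M](0) = 3

M_X(t) = 4/(2 - t)^2
D^3[M](t) = -96/(t^5 - 10*t^4 + 40*t^3 - 80*t^2 + 80*t - 32)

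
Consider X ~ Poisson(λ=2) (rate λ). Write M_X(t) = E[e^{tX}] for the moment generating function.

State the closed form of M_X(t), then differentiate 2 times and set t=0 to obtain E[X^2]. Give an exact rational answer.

E[X^2] = M^(2)(0) = 6

M_X(t) = e^(2*e^(t) - 2)
M^(2)(t) = (4*e^(2*t)*e^(2*e^(t)) + 2*e^(t)*e^(2*e^(t)))*e^(-2)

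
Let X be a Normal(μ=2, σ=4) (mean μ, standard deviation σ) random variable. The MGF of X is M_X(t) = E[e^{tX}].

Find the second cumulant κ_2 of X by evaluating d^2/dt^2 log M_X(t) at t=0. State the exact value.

κ_2 = d^2K/dt^2 |_{t=0} = 16

M_X(t) = e^(8*t^2 + 2*t)
K_X(t) = log M_X(t) = 8*t^2 + 2*t
dK/dt = 16*t + 2
d^2K/dt^2 = 16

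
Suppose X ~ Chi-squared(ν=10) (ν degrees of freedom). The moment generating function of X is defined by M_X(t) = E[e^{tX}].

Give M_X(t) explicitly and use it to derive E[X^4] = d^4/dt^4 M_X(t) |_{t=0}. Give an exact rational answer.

M_X(t) = (1 - 2*t)^(-5)
D^4[M](t) = -26880/(512*t^9 - 2304*t^8 + 4608*t^7 - 5376*t^6 + 4032*t^5 - 2016*t^4 + 672*t^3 - 144*t^2 + 18*t - 1)

E[X^4] = D^4[M](0) = 26880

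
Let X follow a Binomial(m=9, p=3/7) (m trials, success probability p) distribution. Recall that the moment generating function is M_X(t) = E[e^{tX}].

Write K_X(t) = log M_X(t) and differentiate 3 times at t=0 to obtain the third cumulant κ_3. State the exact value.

κ_3 = d^3K/dt^3 |_{t=0} = 108/343

M_X(t) = (3*e^(t)/7 + 4/7)^9
K_X(t) = log M_X(t) = 9*log(3*e^(t)/7 + 4/7)
dK/dt = 27*e^(t)/(3*e^(t) + 4)
d^2K/dt^2 = 108*e^(t)/(9*e^(2*t) + 24*e^(t) + 16)
d^3K/dt^3 = (-324*e^(2*t) + 432*e^(t))/(27*e^(3*t) + 108*e^(2*t) + 144*e^(t) + 64)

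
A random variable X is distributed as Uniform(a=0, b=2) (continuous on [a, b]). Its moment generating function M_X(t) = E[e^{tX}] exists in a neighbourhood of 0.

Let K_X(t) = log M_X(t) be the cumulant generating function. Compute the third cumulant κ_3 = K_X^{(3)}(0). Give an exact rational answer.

κ_3 = D^3[K](0) = 0

M_X(t) = (e^(2*t) - 1)/(2*t)
K_X(t) = log M_X(t) = -log(t) + log(e^(2*t) - 1) - log(2)
D^3[K](t) = (8*t^3*e^(4*t) + 8*t^3*e^(2*t) - 2*e^(6*t) + 6*e^(4*t) - 6*e^(2*t) + 2)/(t^3*e^(6*t) - 3*t^3*e^(4*t) + 3*t^3*e^(2*t) - t^3)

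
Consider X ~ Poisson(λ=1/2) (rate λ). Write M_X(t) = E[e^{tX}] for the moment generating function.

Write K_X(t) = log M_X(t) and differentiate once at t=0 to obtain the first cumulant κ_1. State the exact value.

M_X(t) = e^(e^(t)/2 - 1/2)
K_X(t) = log M_X(t) = e^(t)/2 - 1/2
dK/dt = e^(t)/2

κ_1 = dK/dt |_{t=0} = 1/2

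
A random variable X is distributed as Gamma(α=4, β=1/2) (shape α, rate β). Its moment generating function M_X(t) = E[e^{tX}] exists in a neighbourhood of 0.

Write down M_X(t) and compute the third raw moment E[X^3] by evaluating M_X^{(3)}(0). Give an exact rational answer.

E[X^3] = d^3M/dt^3 |_{t=0} = 960

M_X(t) = 1/(16*(1/2 - t)^4)
dM/dt = -8/(32*t^5 - 80*t^4 + 80*t^3 - 40*t^2 + 10*t - 1)
d^2M/dt^2 = 80/(64*t^6 - 192*t^5 + 240*t^4 - 160*t^3 + 60*t^2 - 12*t + 1)
d^3M/dt^3 = -960/(128*t^7 - 448*t^6 + 672*t^5 - 560*t^4 + 280*t^3 - 84*t^2 + 14*t - 1)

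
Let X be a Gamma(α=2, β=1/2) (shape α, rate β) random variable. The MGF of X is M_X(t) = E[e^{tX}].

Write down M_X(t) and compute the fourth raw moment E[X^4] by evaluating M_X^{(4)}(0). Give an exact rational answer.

M_X(t) = 1/(4*(1/2 - t)^2)
M′(t) = -4/(8*t^3 - 12*t^2 + 6*t - 1)
M′′(t) = 24/(16*t^4 - 32*t^3 + 24*t^2 - 8*t + 1)
M′′′(t) = -192/(32*t^5 - 80*t^4 + 80*t^3 - 40*t^2 + 10*t - 1)
M′′′′(t) = 1920/(64*t^6 - 192*t^5 + 240*t^4 - 160*t^3 + 60*t^2 - 12*t + 1)

E[X^4] = M′′′′(0) = 1920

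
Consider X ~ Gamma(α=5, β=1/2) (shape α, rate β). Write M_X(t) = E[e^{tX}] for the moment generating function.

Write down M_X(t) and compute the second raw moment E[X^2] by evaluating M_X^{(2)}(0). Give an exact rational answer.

E[X^2] = D^2[M](0) = 120

M_X(t) = 1/(32*(1/2 - t)^5)
D^2[M](t) = -120/(128*t^7 - 448*t^6 + 672*t^5 - 560*t^4 + 280*t^3 - 84*t^2 + 14*t - 1)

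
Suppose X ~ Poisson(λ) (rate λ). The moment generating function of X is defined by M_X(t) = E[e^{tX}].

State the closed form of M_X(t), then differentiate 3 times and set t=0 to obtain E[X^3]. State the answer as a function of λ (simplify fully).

E[X^3] = M′′′(0) = λ*(λ^2 + 3*λ + 1)

M_X(t) = e^(λ*(e^(t) - 1))
M′(t) = λ*e^(-λ)*e^(t)*e^(λ*e^(t))
M′′(t) = (λ^2*e^(2*t)*e^(λ*e^(t)) + λ*e^(t)*e^(λ*e^(t)))*e^(-λ)
M′′′(t) = (λ^3*e^(3*t)*e^(λ*e^(t)) + 3*λ^2*e^(2*t)*e^(λ*e^(t)) + λ*e^(t)*e^(λ*e^(t)))*e^(-λ)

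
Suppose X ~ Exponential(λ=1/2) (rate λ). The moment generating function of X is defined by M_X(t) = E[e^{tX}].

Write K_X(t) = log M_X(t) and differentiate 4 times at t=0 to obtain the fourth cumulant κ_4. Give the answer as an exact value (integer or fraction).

M_X(t) = 1/(2*(1/2 - t))
K_X(t) = log M_X(t) = -log(1/2 - t) - log(2)
K′(t) = -2/(2*t - 1)
K′′(t) = 4/(4*t^2 - 4*t + 1)
K′′′(t) = -16/(8*t^3 - 12*t^2 + 6*t - 1)
K′′′′(t) = 96/(16*t^4 - 32*t^3 + 24*t^2 - 8*t + 1)

κ_4 = K′′′′(0) = 96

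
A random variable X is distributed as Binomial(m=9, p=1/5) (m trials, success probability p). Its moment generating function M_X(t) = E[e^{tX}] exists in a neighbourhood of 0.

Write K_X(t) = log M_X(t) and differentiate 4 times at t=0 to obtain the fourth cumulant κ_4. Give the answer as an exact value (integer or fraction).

κ_4 = K′′′′(0) = 36/625

M_X(t) = (e^(t)/5 + 4/5)^9
K_X(t) = log M_X(t) = 9*log(e^(t)/5 + 4/5)
K′(t) = 9*e^(t)/(e^(t) + 4)
K′′(t) = 36*e^(t)/(e^(2*t) + 8*e^(t) + 16)
K′′′(t) = (-36*e^(2*t) + 144*e^(t))/(e^(3*t) + 12*e^(2*t) + 48*e^(t) + 64)
K′′′′(t) = (36*e^(3*t) - 576*e^(2*t) + 576*e^(t))/(e^(4*t) + 16*e^(3*t) + 96*e^(2*t) + 256*e^(t) + 256)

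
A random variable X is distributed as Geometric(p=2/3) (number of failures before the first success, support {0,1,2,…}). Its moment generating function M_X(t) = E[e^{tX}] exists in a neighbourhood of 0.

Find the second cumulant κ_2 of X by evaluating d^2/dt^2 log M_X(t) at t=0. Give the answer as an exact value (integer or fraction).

κ_2 = K′′(0) = 3/4

M_X(t) = 2/(3*(1 - e^(t)/3))
K_X(t) = log M_X(t) = -log(1 - e^(t)/3) - log(3) + log(2)
K′(t) = -e^(t)/(e^(t) - 3)
K′′(t) = 3*e^(t)/(e^(2*t) - 6*e^(t) + 9)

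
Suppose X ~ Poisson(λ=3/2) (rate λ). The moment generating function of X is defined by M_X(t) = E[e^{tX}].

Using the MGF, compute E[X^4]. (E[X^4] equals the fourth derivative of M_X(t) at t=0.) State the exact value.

M_X(t) = e^(3*e^(t)/2 - 3/2)
dM/dt = 3*e^(-3/2)*e^(t)*e^(3*e^(t)/2)/2
d^2M/dt^2 = (9*e^(2*t)*e^(3*e^(t)/2) + 6*e^(t)*e^(3*e^(t)/2))*e^(-3/2)/4
d^3M/dt^3 = (27*e^(3*t)*e^(3*e^(t)/2) + 54*e^(2*t)*e^(3*e^(t)/2) + 12*e^(t)*e^(3*e^(t)/2))*e^(-3/2)/8
d^4M/dt^4 = (81*e^(4*t)*e^(3*e^(t)/2) + 324*e^(3*t)*e^(3*e^(t)/2) + 252*e^(2*t)*e^(3*e^(t)/2) + 24*e^(t)*e^(3*e^(t)/2))*e^(-3/2)/16

E[X^4] = d^4M/dt^4 |_{t=0} = 681/16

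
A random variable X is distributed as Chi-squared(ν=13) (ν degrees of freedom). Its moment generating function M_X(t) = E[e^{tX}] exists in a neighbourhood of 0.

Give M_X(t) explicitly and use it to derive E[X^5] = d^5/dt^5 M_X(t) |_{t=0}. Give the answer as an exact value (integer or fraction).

M_X(t) = (1 - 2*t)^(-13/2)

E[X^5] = D^5[M](0) = 1322685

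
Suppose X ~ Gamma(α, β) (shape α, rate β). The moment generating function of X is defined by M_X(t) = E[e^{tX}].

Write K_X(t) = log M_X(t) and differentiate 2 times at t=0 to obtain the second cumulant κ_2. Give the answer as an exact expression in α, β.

M_X(t) = (β/(β - t))^α
K_X(t) = log M_X(t) = α*(log(β) - log(β - t))
dK/dt = -α/(-β + t)
d^2K/dt^2 = α/(β^2 - 2*β*t + t^2)

κ_2 = d^2K/dt^2 |_{t=0} = α/β^2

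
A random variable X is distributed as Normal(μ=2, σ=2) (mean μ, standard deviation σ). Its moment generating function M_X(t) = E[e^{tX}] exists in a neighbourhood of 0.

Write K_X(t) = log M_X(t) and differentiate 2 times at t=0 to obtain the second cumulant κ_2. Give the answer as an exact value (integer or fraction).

M_X(t) = e^(2*t^2 + 2*t)
K_X(t) = log M_X(t) = 2*t^2 + 2*t
dK/dt = 4*t + 2
d^2K/dt^2 = 4

κ_2 = d^2K/dt^2 |_{t=0} = 4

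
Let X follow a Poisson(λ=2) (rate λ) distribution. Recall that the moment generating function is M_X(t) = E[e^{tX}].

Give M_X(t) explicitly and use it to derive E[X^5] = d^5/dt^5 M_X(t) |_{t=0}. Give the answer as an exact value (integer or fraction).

E[X^5] = M^(5)(0) = 454

M_X(t) = e^(2*e^(t) - 2)
M^(5)(t) = (32*e^(5*t)*e^(2*e^(t)) + 160*e^(4*t)*e^(2*e^(t)) + 200*e^(3*t)*e^(2*e^(t)) + 60*e^(2*t)*e^(2*e^(t)) + 2*e^(t)*e^(2*e^(t)))*e^(-2)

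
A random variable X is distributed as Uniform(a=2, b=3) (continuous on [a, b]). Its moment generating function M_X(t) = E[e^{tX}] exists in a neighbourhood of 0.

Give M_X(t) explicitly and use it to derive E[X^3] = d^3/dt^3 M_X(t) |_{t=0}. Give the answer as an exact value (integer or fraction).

M_X(t) = (e^(3*t) - e^(2*t))/t
D^3[M](t) = (27*t^3*e^(3*t) - 8*t^3*e^(2*t) - 27*t^2*e^(3*t) + 12*t^2*e^(2*t) + 18*t*e^(3*t) - 12*t*e^(2*t) - 6*e^(3*t) + 6*e^(2*t))/t^4

E[X^3] = D^3[M](0) = 65/4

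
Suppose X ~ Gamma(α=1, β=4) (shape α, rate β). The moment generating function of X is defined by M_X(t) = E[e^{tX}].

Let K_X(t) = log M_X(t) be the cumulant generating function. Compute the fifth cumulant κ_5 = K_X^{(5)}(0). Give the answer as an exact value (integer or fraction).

M_X(t) = 4/(4 - t)
K_X(t) = log M_X(t) = -log(4 - t) + 2*log(2)
K^(5)(t) = -24/(t^5 - 20*t^4 + 160*t^3 - 640*t^2 + 1280*t - 1024)

κ_5 = K^(5)(0) = 3/128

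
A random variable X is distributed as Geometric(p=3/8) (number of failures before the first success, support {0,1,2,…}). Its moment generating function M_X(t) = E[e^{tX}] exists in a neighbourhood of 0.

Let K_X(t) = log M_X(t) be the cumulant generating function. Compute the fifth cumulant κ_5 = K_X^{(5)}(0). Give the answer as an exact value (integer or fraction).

M_X(t) = 3/(8*(1 - 5*e^(t)/8))
K_X(t) = log M_X(t) = -log(1 - 5*e^(t)/8) - 3*log(2) + log(3)
K′(t) = -5*e^(t)/(5*e^(t) - 8)
K′′(t) = 40*e^(t)/(25*e^(2*t) - 80*e^(t) + 64)
K′′′(t) = (-200*e^(2*t) - 320*e^(t))/(125*e^(3*t) - 600*e^(2*t) + 960*e^(t) - 512)
K′′′′(t) = (1000*e^(3*t) + 6400*e^(2*t) + 2560*e^(t))/(625*e^(4*t) - 4000*e^(3*t) + 9600*e^(2*t) - 10240*e^(t) + 4096)
K′′′′′(t) = (-5000*e^(4*t) - 88000*e^(3*t) - 140800*e^(2*t) - 20480*e^(t))/(3125*e^(5*t) - 25000*e^(4*t) + 80000*e^(3*t) - 128000*e^(2*t) + 102400*e^(t) - 32768)

κ_5 = K′′′′′(0) = 84760/81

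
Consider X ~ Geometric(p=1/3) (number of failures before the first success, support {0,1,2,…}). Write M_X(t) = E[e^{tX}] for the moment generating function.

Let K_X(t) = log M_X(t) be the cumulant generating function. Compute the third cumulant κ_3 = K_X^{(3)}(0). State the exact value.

M_X(t) = 1/(3*(1 - 2*e^(t)/3))
K_X(t) = log M_X(t) = -log(1 - 2*e^(t)/3) - log(3)
dK/dt = -2*e^(t)/(2*e^(t) - 3)
d^2K/dt^2 = 6*e^(t)/(4*e^(2*t) - 12*e^(t) + 9)
d^3K/dt^3 = (-12*e^(2*t) - 18*e^(t))/(8*e^(3*t) - 36*e^(2*t) + 54*e^(t) - 27)

κ_3 = d^3K/dt^3 |_{t=0} = 30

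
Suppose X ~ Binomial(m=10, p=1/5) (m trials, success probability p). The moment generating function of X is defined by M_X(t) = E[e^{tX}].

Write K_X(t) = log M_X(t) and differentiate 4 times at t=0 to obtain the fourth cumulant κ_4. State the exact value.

κ_4 = K^(4)(0) = 8/125

M_X(t) = (e^(t)/5 + 4/5)^10
K_X(t) = log M_X(t) = 10*log(e^(t)/5 + 4/5)
K^(4)(t) = (40*e^(3*t) - 640*e^(2*t) + 640*e^(t))/(e^(4*t) + 16*e^(3*t) + 96*e^(2*t) + 256*e^(t) + 256)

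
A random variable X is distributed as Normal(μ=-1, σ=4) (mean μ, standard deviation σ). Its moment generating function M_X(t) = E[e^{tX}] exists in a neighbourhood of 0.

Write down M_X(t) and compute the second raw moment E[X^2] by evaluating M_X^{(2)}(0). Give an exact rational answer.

E[X^2] = D^2[M](0) = 17

M_X(t) = e^(8*t^2 - t)
D^2[M](t) = (256*t^2*e^(8*t^2) - 32*t*e^(8*t^2) + 17*e^(8*t^2))*e^(-t)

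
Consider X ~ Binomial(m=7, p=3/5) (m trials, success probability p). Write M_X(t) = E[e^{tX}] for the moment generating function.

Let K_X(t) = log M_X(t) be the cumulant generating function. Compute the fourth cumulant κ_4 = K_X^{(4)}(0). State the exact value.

M_X(t) = (3*e^(t)/5 + 2/5)^7
K_X(t) = log M_X(t) = 7*log(3*e^(t)/5 + 2/5)
K^(4)(t) = (378*e^(3*t) - 1008*e^(2*t) + 168*e^(t))/(81*e^(4*t) + 216*e^(3*t) + 216*e^(2*t) + 96*e^(t) + 16)

κ_4 = K^(4)(0) = -462/625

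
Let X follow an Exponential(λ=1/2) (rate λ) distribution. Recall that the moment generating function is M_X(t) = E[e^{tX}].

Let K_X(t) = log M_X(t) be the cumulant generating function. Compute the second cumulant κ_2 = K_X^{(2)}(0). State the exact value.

κ_2 = K′′(0) = 4

M_X(t) = 1/(2*(1/2 - t))
K_X(t) = log M_X(t) = -log(1/2 - t) - log(2)
K′(t) = -2/(2*t - 1)
K′′(t) = 4/(4*t^2 - 4*t + 1)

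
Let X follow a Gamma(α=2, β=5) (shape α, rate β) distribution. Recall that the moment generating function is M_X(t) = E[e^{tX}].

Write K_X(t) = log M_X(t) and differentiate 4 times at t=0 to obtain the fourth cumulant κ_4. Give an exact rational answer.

κ_4 = K′′′′(0) = 12/625

M_X(t) = 25/(5 - t)^2
K_X(t) = log M_X(t) = -2*log(5 - t) + 2*log(5)
K′(t) = -2/(t - 5)
K′′(t) = 2/(t^2 - 10*t + 25)
K′′′(t) = -4/(t^3 - 15*t^2 + 75*t - 125)
K′′′′(t) = 12/(t^4 - 20*t^3 + 150*t^2 - 500*t + 625)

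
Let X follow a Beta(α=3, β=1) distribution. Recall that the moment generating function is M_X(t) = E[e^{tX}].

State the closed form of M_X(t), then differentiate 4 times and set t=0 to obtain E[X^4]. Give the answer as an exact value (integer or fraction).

M_X(t) = ₁F₁(3; 4; t)
D^4[M](t) = 3*₁F₁(7; 8; t)/7

E[X^4] = D^4[M](0) = 3/7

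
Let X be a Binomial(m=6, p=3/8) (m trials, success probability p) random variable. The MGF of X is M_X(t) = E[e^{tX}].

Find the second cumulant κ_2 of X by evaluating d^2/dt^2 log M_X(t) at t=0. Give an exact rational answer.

M_X(t) = (3*e^(t)/8 + 5/8)^6
K_X(t) = log M_X(t) = 6*log(3*e^(t)/8 + 5/8)
dK/dt = 18*e^(t)/(3*e^(t) + 5)
d^2K/dt^2 = 90*e^(t)/(9*e^(2*t) + 30*e^(t) + 25)

κ_2 = d^2K/dt^2 |_{t=0} = 45/32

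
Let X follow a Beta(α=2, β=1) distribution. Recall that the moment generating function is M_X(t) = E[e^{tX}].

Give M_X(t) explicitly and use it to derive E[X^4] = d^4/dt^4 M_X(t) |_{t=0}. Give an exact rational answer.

E[X^4] = d^4M/dt^4 |_{t=0} = 1/3

M_X(t) = ₁F₁(2; 3; t)
dM/dt = 2*₁F₁(3; 4; t)/3
d^2M/dt^2 = ₁F₁(4; 5; t)/2
d^3M/dt^3 = 2*₁F₁(5; 6; t)/5
d^4M/dt^4 = ₁F₁(6; 7; t)/3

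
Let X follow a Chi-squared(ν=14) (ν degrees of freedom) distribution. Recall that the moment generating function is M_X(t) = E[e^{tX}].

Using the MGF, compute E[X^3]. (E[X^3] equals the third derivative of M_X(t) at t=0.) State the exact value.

M_X(t) = (1 - 2*t)^(-7)
M′(t) = 14/(256*t^8 - 1024*t^7 + 1792*t^6 - 1792*t^5 + 1120*t^4 - 448*t^3 + 112*t^2 - 16*t + 1)
M′′(t) = -224/(512*t^9 - 2304*t^8 + 4608*t^7 - 5376*t^6 + 4032*t^5 - 2016*t^4 + 672*t^3 - 144*t^2 + 18*t - 1)
M′′′(t) = 4032/(1024*t^10 - 5120*t^9 + 11520*t^8 - 15360*t^7 + 13440*t^6 - 8064*t^5 + 3360*t^4 - 960*t^3 + 180*t^2 - 20*t + 1)

E[X^3] = M′′′(0) = 4032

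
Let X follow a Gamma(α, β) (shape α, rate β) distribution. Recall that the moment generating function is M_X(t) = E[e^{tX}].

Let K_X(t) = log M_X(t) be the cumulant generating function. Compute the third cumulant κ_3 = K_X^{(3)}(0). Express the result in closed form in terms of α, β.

M_X(t) = (β/(β - t))^α
K_X(t) = log M_X(t) = α*(log(β) - log(β - t))
K′(t) = -α/(-β + t)
K′′(t) = α/(β^2 - 2*β*t + t^2)
K′′′(t) = -2*α/(-β^3 + 3*β^2*t - 3*β*t^2 + t^3)

κ_3 = K′′′(0) = 2*α/β^3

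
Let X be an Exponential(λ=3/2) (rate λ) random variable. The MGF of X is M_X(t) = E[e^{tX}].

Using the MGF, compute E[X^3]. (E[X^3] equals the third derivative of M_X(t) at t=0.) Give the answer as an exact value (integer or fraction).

M_X(t) = 3/(2*(3/2 - t))
M^(3)(t) = 144/(16*t^4 - 96*t^3 + 216*t^2 - 216*t + 81)

E[X^3] = M^(3)(0) = 16/9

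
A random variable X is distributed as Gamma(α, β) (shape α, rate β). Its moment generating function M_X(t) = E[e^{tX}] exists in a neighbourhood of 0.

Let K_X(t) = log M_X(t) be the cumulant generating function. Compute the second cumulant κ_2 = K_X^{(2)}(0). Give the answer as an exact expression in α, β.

κ_2 = D^2[K](0) = α/β^2

M_X(t) = (β/(β - t))^α
K_X(t) = log M_X(t) = α*(log(β) - log(β - t))
D^2[K](t) = α/(β^2 - 2*β*t + t^2)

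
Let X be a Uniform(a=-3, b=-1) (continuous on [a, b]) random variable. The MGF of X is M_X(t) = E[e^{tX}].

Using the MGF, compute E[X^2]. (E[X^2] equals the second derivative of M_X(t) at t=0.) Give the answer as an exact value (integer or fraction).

E[X^2] = M^(2)(0) = 13/3

M_X(t) = (e^(-t) - e^(-3*t))/(2*t)
M^(2)(t) = (t^2*e^(2*t) - 9*t^2 + 2*t*e^(2*t) - 6*t + 2*e^(2*t) - 2)*e^(-3*t)/(2*t^3)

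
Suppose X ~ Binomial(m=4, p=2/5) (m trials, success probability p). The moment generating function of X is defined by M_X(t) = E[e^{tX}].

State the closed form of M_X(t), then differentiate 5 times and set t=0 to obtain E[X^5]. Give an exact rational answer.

M_X(t) = (2*e^(t)/5 + 3/5)^4
D^5[M](t) = 16384*e^(4*t)/625 + 23328*e^(3*t)/625 + 6912*e^(2*t)/625 + 216*e^(t)/625

E[X^5] = D^5[M](0) = 9368/125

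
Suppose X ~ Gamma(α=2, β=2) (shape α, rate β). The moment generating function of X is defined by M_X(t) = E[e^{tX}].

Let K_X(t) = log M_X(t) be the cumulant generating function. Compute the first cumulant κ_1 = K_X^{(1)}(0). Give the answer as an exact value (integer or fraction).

M_X(t) = 4/(2 - t)^2
K_X(t) = log M_X(t) = -2*log(2 - t) + 2*log(2)
K′(t) = -2/(t - 2)

κ_1 = K′(0) = 1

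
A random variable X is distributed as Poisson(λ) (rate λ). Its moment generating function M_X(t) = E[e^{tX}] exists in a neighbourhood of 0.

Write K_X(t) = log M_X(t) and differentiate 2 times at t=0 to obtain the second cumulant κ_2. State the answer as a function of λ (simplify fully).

M_X(t) = e^(λ*(e^(t) - 1))
K_X(t) = log M_X(t) = λ*(e^(t) - 1)
K′(t) = λ*e^(t)
K′′(t) = λ*e^(t)

κ_2 = K′′(0) = λ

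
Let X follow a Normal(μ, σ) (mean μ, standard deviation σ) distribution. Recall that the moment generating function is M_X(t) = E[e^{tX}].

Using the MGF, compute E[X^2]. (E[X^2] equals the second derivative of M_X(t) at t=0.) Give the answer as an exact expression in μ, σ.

E[X^2] = M′′(0) = μ^2 + σ^2

M_X(t) = e^(μ*t + σ^2*t^2/2)
M′(t) = μ*e^(μ*t)*e^(σ^2*t^2/2) + σ^2*t*e^(μ*t)*e^(σ^2*t^2/2)
M′′(t) = μ^2*e^(μ*t)*e^(σ^2*t^2/2) + 2*μ*σ^2*t*e^(μ*t)*e^(σ^2*t^2/2) + σ^4*t^2*e^(μ*t)*e^(σ^2*t^2/2) + σ^2*e^(μ*t)*e^(σ^2*t^2/2)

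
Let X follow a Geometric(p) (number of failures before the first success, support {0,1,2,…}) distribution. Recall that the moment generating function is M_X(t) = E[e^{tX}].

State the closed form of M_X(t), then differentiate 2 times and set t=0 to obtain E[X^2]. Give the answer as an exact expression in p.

E[X^2] = D^2[M](0) = 1 - 3/p + 2/p^2

M_X(t) = p/(-(1 - p)*e^(t) + 1)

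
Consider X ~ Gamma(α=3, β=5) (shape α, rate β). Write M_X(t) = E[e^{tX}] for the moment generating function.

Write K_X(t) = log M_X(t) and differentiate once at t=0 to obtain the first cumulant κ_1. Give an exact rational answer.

M_X(t) = 125/(5 - t)^3
K_X(t) = log M_X(t) = -3*log(5 - t) + 3*log(5)
K^(1)(t) = -3/(t - 5)

κ_1 = K^(1)(0) = 3/5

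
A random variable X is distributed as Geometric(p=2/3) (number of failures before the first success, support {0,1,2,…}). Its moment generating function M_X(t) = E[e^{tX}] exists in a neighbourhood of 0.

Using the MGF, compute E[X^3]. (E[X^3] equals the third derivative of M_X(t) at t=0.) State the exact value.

M_X(t) = 2/(3*(1 - e^(t)/3))
M′(t) = 2*e^(t)/(e^(2*t) - 6*e^(t) + 9)
M′′(t) = (-2*e^(2*t) - 6*e^(t))/(e^(3*t) - 9*e^(2*t) + 27*e^(t) - 27)
M′′′(t) = (2*e^(3*t) + 24*e^(2*t) + 18*e^(t))/(e^(4*t) - 12*e^(3*t) + 54*e^(2*t) - 108*e^(t) + 81)

E[X^3] = M′′′(0) = 11/4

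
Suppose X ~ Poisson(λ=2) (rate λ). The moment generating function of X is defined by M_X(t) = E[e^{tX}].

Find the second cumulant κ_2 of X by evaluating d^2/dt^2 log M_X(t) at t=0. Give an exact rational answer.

κ_2 = d^2K/dt^2 |_{t=0} = 2

M_X(t) = e^(2*e^(t) - 2)
K_X(t) = log M_X(t) = 2*e^(t) - 2
dK/dt = 2*e^(t)
d^2K/dt^2 = 2*e^(t)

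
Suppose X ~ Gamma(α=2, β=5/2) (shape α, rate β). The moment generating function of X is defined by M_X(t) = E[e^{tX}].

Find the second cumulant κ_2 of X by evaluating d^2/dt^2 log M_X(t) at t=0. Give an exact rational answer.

M_X(t) = 25/(4*(5/2 - t)^2)
K_X(t) = log M_X(t) = -2*log(5/2 - t) - 2*log(2) + 2*log(5)
D^2[K](t) = 8/(4*t^2 - 20*t + 25)

κ_2 = D^2[K](0) = 8/25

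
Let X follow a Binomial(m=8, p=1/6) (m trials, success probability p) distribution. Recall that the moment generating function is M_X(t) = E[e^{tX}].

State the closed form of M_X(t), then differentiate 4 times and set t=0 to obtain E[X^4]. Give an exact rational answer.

E[X^4] = d^4M/dt^4 |_{t=0} = 617/27

M_X(t) = (e^(t)/6 + 5/6)^8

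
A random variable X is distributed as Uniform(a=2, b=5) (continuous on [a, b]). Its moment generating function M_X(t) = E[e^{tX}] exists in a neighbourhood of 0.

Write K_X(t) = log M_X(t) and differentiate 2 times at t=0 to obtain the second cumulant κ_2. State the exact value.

M_X(t) = (e^(5*t) - e^(2*t))/(3*t)
K_X(t) = log M_X(t) = -log(t) + log(e^(5*t) - e^(2*t)) - log(3)
K^(2)(t) = (-9*t^2*e^(3*t) + e^(6*t) - 2*e^(3*t) + 1)/(t^2*e^(6*t) - 2*t^2*e^(3*t) + t^2)

κ_2 = K^(2)(0) = 3/4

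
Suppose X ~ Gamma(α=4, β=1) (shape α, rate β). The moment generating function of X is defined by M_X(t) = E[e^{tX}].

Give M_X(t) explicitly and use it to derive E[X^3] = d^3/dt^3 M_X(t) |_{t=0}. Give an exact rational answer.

M_X(t) = (1 - t)^(-4)
D^3[M](t) = -120/(t^7 - 7*t^6 + 21*t^5 - 35*t^4 + 35*t^3 - 21*t^2 + 7*t - 1)

E[X^3] = D^3[M](0) = 120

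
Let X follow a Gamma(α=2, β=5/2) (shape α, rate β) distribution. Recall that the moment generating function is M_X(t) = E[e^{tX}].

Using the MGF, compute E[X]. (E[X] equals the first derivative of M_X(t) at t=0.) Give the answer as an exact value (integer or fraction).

M_X(t) = 25/(4*(5/2 - t)^2)
dM/dt = -100/(8*t^3 - 60*t^2 + 150*t - 125)

E[X] = dM/dt |_{t=0} = 4/5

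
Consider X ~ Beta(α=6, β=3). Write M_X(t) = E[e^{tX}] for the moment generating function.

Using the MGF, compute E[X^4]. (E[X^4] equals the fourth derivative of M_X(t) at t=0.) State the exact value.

E[X^4] = M′′′′(0) = 14/55

M_X(t) = ₁F₁(6; 9; t)
M′(t) = 2*₁F₁(7; 10; t)/3
M′′(t) = 7*₁F₁(8; 11; t)/15
M′′′(t) = 56*₁F₁(9; 12; t)/165
M′′′′(t) = 14*₁F₁(10; 13; t)/55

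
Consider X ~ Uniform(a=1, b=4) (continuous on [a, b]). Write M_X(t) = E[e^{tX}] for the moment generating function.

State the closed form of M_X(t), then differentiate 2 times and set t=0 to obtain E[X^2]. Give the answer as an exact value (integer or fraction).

E[X^2] = M′′(0) = 7

M_X(t) = (e^(4*t) - e^(t))/(3*t)
M′(t) = (4*t*e^(4*t) - t*e^(t) - e^(4*t) + e^(t))/(3*t^2)
M′′(t) = (16*t^2*e^(4*t) - t^2*e^(t) - 8*t*e^(4*t) + 2*t*e^(t) + 2*e^(4*t) - 2*e^(t))/(3*t^3)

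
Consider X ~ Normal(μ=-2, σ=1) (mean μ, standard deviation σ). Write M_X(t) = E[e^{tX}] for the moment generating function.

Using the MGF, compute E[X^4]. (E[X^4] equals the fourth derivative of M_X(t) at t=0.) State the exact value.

M_X(t) = e^(t^2/2 - 2*t)
M′(t) = t*e^(-2*t)*e^(t^2/2) - 2*e^(-2*t)*e^(t^2/2)
M′′(t) = (t^2*e^(t^2/2) - 4*t*e^(t^2/2) + 5*e^(t^2/2))*e^(-2*t)
M′′′(t) = (t^3*e^(t^2/2) - 6*t^2*e^(t^2/2) + 15*t*e^(t^2/2) - 14*e^(t^2/2))*e^(-2*t)
M′′′′(t) = (t^4*e^(t^2/2) - 8*t^3*e^(t^2/2) + 30*t^2*e^(t^2/2) - 56*t*e^(t^2/2) + 43*e^(t^2/2))*e^(-2*t)

E[X^4] = M′′′′(0) = 43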